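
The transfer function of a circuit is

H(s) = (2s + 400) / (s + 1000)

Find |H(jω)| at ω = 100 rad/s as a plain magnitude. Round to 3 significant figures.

Substitute s = j100:
Numerator: 2(j100) + 400 = 400 + j200
Denominator: (j100) + 1000 = 1000 + j100
|N| = √(400² + 200²) ≈ 447.21, ∠N ≈ 26.57°
|D| = √(1000² + 100²) ≈ 1005, ∠D ≈ 5.71°
|H| = 447.21 / 1005 ≈ 0.44499

0.445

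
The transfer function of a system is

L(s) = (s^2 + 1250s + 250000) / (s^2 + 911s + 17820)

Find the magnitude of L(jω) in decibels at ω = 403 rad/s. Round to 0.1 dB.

Substitute s = j403:
Numerator: (j403)^2 + 1250(j403) + 250000 = 87591 + j503750
Denominator: (j403)^2 + 911(j403) + 17820 = -144589 + j367133
|N| = √(87591² + 503750²) ≈ 5.1131e+05, ∠N ≈ 80.14°
|D| = √(144589² + 367133²) ≈ 3.9458e+05, ∠D ≈ 111.50°
|L| = 5.1131e+05 / 3.9458e+05 ≈ 1.2958
Gain = 20 log₁₀(1.2958) ≈ 2.25 dB

2.3 dB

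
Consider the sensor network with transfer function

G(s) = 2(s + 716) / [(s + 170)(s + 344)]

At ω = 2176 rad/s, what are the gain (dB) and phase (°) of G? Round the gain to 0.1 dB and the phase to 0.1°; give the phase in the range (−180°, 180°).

-60.4 dB, -94.8°

At s = jω = j2176:
zero (s+716): 716 + j2176 → |·| = √(716²+2176²) = √5247632 ≈ 2290.8, ∠ = arctan(2176/716) ≈ 71.79°
pole (s+170): 170 + j2176 → |·| = √(170²+2176²) = √4763876 ≈ 2182.6, ∠ = arctan(2176/170) ≈ 85.53°
pole (s+344): 344 + j2176 → |·| = √(344²+2176²) = √4853312 ≈ 2203, ∠ = arctan(2176/344) ≈ 81.02°
|G| = 2 · 2290.8 / 4.8083e+06 ≈ 0.00095285
Gain = 20 log₁₀(0.00095285) ≈ -60.42 dB
∠G = 71.79° − 166.55° = -94.76°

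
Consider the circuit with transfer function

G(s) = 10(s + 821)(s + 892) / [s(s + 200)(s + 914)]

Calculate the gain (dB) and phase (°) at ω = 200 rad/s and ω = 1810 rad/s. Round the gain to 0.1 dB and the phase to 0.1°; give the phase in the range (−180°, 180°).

At s = jω = j200:
zero (s+821): 821 + j200 → |·| = √(821²+200²) = √714041 ≈ 845.01, ∠ = arctan(200/821) ≈ 13.69°
zero (s+892): 892 + j200 → |·| = √(892²+200²) = √835664 ≈ 914.15, ∠ = arctan(200/892) ≈ 12.64°
pole (s+200): 200 + j200 → |·| = √(200²+200²) = √80000 ≈ 282.84, ∠ = arctan(200/200) ≈ 45.00°
pole (s+914): 914 + j200 → |·| = √(914²+200²) = √875396 ≈ 935.63, ∠ = arctan(200/914) ≈ 12.34°
pole at origin: |s| = 200, ∠ = 90.00° (in denominator)
|G| = 10 · 7.7247e+05 / 5.2927e+07 ≈ 0.14595
Gain = 20 log₁₀(0.14595) ≈ -16.72 dB
∠G = 26.33° − 147.34° = -121.01°

At s = jω = j1810:
zero (s+821): 821 + j1810 → |·| = √(821²+1810²) = √3950141 ≈ 1987.5, ∠ = arctan(1810/821) ≈ 65.60°
zero (s+892): 892 + j1810 → |·| = √(892²+1810²) = √4071764 ≈ 2017.9, ∠ = arctan(1810/892) ≈ 63.77°
pole (s+200): 200 + j1810 → |·| = √(200²+1810²) = √3316100 ≈ 1821, ∠ = arctan(1810/200) ≈ 83.69°
pole (s+914): 914 + j1810 → |·| = √(914²+1810²) = √4111496 ≈ 2027.7, ∠ = arctan(1810/914) ≈ 63.21°
pole at origin: |s| = 1810, ∠ = 90.00° (in denominator)
|G| = 10 · 4.0106e+06 / 6.6833e+09 ≈ 0.0060009
Gain = 20 log₁₀(0.0060009) ≈ -44.44 dB
∠G = 129.37° − 236.90° = -107.53°

ω = 200: -16.7 dB, -121.0°; ω = 1810: -44.4 dB, -107.5°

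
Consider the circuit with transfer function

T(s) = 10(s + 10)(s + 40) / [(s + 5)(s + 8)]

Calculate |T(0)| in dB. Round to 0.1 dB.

40.0 dB

T(0) = 10·10·40 / (5·8) = 100
20 log₁₀(100) ≈ 40.00 dB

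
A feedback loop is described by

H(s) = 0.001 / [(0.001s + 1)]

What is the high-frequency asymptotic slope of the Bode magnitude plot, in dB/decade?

-20 dB/decade

Each pole contributes −20 dB/decade at high frequency; each zero contributes +20 dB/decade.
Net: 0 zero(s) − 1 pole(s) → -20 dB/decade.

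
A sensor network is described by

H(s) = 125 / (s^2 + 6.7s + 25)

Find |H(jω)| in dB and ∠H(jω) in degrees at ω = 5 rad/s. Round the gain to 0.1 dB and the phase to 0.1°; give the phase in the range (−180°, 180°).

At s = jω = j5:
quadratic: (j5)² + 6.7·j5 + 25 = 0 + j33.5 → |·| ≈ 33.5, ∠ ≈ 90.00°
|H| = 125 / 33.5 ≈ 3.7313
Gain = 20 log₁₀(3.7313) ≈ 11.44 dB
∠H = 0.00° − 90.00° = -90.00°

11.4 dB, -90.0°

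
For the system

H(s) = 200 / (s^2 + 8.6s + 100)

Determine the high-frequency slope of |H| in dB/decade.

Each pole contributes −20 dB/decade at high frequency; each zero contributes +20 dB/decade.
Net: 0 zero(s) − 2 pole(s) → -40 dB/decade.

-40 dB/decade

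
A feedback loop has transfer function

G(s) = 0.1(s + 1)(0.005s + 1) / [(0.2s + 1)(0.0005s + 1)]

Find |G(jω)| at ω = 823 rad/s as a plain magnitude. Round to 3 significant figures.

At ω = 823 rad/s:
zero (1 + j823·1) = 1 + j823 → |·| ≈ 823, ∠ ≈ 89.93°
zero (1 + j823·0.005) = 1 + j4.115 → |·| ≈ 4.2348, ∠ ≈ 76.34°
pole (1 + j823·0.2) = 1 + j164.6 → |·| ≈ 164.6, ∠ ≈ 89.65°
pole (1 + j823·0.0005) = 1 + j0.4115 → |·| ≈ 1.0814, ∠ ≈ 22.37°
|G| = 0.1 · 823 · 4.2348 / (164.6 · 1.0814) ≈ 1.958

1.96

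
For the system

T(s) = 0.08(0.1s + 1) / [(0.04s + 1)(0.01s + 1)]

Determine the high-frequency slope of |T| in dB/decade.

-20 dB/decade

Each pole contributes −20 dB/decade at high frequency; each zero contributes +20 dB/decade.
Net: 1 zero(s) − 2 pole(s) → -20 dB/decade.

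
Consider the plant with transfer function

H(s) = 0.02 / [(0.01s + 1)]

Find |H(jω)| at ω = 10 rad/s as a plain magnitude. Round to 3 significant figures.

At ω = 10 rad/s:
pole (1 + j10·0.01) = 1 + j0.1 → |·| ≈ 1.005, ∠ ≈ 5.71°
|H| = 0.02 · 1 / (1.005) ≈ 0.0199

0.0199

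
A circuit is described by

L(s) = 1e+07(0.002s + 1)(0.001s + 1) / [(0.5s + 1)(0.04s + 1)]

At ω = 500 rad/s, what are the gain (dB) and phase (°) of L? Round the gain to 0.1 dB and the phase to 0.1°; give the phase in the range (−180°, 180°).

70.0 dB, -105.3°

At ω = 500 rad/s:
zero (1 + j500·0.002) = 1 + j1 → |·| ≈ 1.4142, ∠ ≈ 45.00°
zero (1 + j500·0.001) = 1 + j0.5 → |·| ≈ 1.118, ∠ ≈ 26.57°
pole (1 + j500·0.5) = 1 + j250 → |·| ≈ 250, ∠ ≈ 89.77°
pole (1 + j500·0.04) = 1 + j20 → |·| ≈ 20.025, ∠ ≈ 87.14°
|L| = 1e+07 · 1.4142 · 1.118 / (250 · 20.025) ≈ 3158.2
Gain = 20 log₁₀(3158.2) ≈ 69.99 dB
∠L = (45.00° + 26.57°) − (89.77° + 87.14°) = -105.34°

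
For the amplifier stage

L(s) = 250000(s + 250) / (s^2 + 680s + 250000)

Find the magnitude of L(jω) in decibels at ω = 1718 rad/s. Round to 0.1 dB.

At s = jω = j1718:
zero (s+250): 250 + j1718 → |·| = √(250²+1718²) = √3014024 ≈ 1736.1, ∠ = arctan(1718/250) ≈ 81.72°
quadratic: (j1718)² + 680·j1718 + 250000 = -2701524 + j1168240 → |·| ≈ 2.9433e+06, ∠ ≈ 156.61°
|L| = 250000 · 1736.1 / 2.9433e+06 ≈ 147.46
Gain = 20 log₁₀(147.46) ≈ 43.37 dB

43.4 dB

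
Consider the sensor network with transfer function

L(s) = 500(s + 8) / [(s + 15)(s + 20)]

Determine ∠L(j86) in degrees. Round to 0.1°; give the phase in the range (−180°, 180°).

At s = jω = j86:
zero (s+8): 8 + j86 → |·| = √(8²+86²) = √7460 ≈ 86.371, ∠ = arctan(86/8) ≈ 84.69°
pole (s+15): 15 + j86 → |·| = √(15²+86²) = √7621 ≈ 87.298, ∠ = arctan(86/15) ≈ 80.11°
pole (s+20): 20 + j86 → |·| = √(20²+86²) = √7796 ≈ 88.295, ∠ = arctan(86/20) ≈ 76.91°
∠L = 84.69° − 157.02° = -72.33°

-72.3°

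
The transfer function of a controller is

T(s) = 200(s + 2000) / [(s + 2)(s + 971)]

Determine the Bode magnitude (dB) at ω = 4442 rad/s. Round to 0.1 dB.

At s = jω = j4442:
zero (s+2000): 2000 + j4442 → |·| = √(2000²+4442²) = √23731364 ≈ 4871.5, ∠ = arctan(4442/2000) ≈ 65.76°
pole (s+2): 2 + j4442 → |·| = √(2²+4442²) = √19731368 ≈ 4442, ∠ = arctan(4442/2) ≈ 89.97°
pole (s+971): 971 + j4442 → |·| = √(971²+4442²) = √20674205 ≈ 4546.9, ∠ = arctan(4442/971) ≈ 77.67°
|T| = 200 · 4871.5 / 2.0197e+07 ≈ 0.04824
Gain = 20 log₁₀(0.04824) ≈ -26.33 dB

-26.3 dB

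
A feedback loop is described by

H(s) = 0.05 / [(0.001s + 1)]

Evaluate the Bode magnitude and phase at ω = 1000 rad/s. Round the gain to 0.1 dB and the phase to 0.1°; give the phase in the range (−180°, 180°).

-29.0 dB, -45.0°

At ω = 1000 rad/s:
pole (1 + j1000·0.001) = 1 + j1 → |·| ≈ 1.4142, ∠ ≈ 45.00°
|H| = 0.05 · 1 / (1.4142) ≈ 0.035356
Gain = 20 log₁₀(0.035356) ≈ -29.03 dB
∠H = (0°) − (45.00°) = -45.00°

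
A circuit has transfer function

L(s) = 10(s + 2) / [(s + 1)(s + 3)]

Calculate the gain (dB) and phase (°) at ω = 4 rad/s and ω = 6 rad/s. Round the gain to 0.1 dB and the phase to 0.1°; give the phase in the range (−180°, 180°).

ω = 4: 6.7 dB, -65.7°; ω = 6: 3.8 dB, -72.4°

At s = jω = j4:
zero (s+2): 2 + j4 → |·| = √(2²+4²) = √20 ≈ 4.4721, ∠ = arctan(4/2) ≈ 63.43°
pole (s+1): 1 + j4 → |·| = √(1²+4²) = √17 ≈ 4.1231, ∠ = arctan(4/1) ≈ 75.96°
pole (s+3): 3 + j4 → |·| = √(3²+4²) = √25 ≈ 5, ∠ = arctan(4/3) ≈ 53.13°
|L| = 10 · 4.4721 / 20.616 ≈ 2.1692
Gain = 20 log₁₀(2.1692) ≈ 6.73 dB
∠L = 63.43° − 129.09° = -65.66°

At s = jω = j6:
zero (s+2): 2 + j6 → |·| = √(2²+6²) = √40 ≈ 6.3246, ∠ = arctan(6/2) ≈ 71.57°
pole (s+1): 1 + j6 → |·| = √(1²+6²) = √37 ≈ 6.0828, ∠ = arctan(6/1) ≈ 80.54°
pole (s+3): 3 + j6 → |·| = √(3²+6²) = √45 ≈ 6.7082, ∠ = arctan(6/3) ≈ 63.43°
|L| = 10 · 6.3246 / 40.805 ≈ 1.55
Gain = 20 log₁₀(1.55) ≈ 3.81 dB
∠L = 71.57° − 143.97° = -72.40°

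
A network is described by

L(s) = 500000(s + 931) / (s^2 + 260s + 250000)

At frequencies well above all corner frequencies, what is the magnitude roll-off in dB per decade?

-20 dB/decade

Each pole contributes −20 dB/decade at high frequency; each zero contributes +20 dB/decade.
Net: 1 zero(s) − 2 pole(s) → -20 dB/decade.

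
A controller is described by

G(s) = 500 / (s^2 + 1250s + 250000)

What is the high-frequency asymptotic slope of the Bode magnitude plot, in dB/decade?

-40 dB/decade

Each pole contributes −20 dB/decade at high frequency; each zero contributes +20 dB/decade.
Net: 0 zero(s) − 2 pole(s) → -40 dB/decade.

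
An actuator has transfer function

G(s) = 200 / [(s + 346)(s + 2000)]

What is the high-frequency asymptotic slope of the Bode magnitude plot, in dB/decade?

-40 dB/decade

Each pole contributes −20 dB/decade at high frequency; each zero contributes +20 dB/decade.
Net: 0 zero(s) − 2 pole(s) → -40 dB/decade.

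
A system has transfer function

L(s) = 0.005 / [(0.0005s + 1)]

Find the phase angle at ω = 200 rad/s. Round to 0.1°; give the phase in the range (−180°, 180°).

-5.7°

At ω = 200 rad/s:
pole (1 + j200·0.0005) = 1 + j0.1 → |·| ≈ 1.005, ∠ ≈ 5.71°
∠L = (0°) − (5.71°) = -5.71°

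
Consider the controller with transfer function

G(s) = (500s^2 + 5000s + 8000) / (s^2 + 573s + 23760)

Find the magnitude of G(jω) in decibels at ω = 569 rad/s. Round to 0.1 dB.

51.3 dB

Substitute s = j569:
Numerator: 500(j569)^2 + 5000(j569) + 8000 = -161872500 + j2845000
Denominator: (j569)^2 + 573(j569) + 23760 = -300001 + j326037
|N| = √(161872500² + 2845000²) ≈ 1.619e+08, ∠N ≈ 178.99°
|D| = √(300001² + 326037²) ≈ 4.4306e+05, ∠D ≈ 132.62°
|G| = 1.619e+08 / 4.4306e+05 ≈ 365.41
Gain = 20 log₁₀(365.41) ≈ 51.26 dB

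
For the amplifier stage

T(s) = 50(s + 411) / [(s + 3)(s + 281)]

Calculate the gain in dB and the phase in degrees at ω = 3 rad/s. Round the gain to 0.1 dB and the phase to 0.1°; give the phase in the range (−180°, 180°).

At s = jω = j3:
zero (s+411): 411 + j3 → |·| = √(411²+3²) = √168930 ≈ 411.01, ∠ = arctan(3/411) ≈ 0.42°
pole (s+3): 3 + j3 → |·| = √(3²+3²) = √18 ≈ 4.2426, ∠ = arctan(3/3) ≈ 45.00°
pole (s+281): 281 + j3 → |·| = √(281²+3²) = √78970 ≈ 281.02, ∠ = arctan(3/281) ≈ 0.61°
|T| = 50 · 411.01 / 1192.3 ≈ 17.236
Gain = 20 log₁₀(17.236) ≈ 24.73 dB
∠T = 0.42° − 45.61° = -45.19°

24.7 dB, -45.2°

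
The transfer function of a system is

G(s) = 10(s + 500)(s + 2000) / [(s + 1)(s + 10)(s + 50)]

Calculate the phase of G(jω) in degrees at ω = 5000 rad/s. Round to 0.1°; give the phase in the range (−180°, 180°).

At s = jω = j5000:
zero (s+500): 500 + j5000 → |·| = √(500²+5000²) = √25250000 ≈ 5024.9, ∠ = arctan(5000/500) ≈ 84.29°
zero (s+2000): 2000 + j5000 → |·| = √(2000²+5000²) = √29000000 ≈ 5385.2, ∠ = arctan(5000/2000) ≈ 68.20°
pole (s+1): 1 + j5000 → |·| = √(1²+5000²) = √25000001 ≈ 5000, ∠ = arctan(5000/1) ≈ 89.99°
pole (s+10): 10 + j5000 → |·| = √(10²+5000²) = √25000100 ≈ 5000, ∠ = arctan(5000/10) ≈ 89.89°
pole (s+50): 50 + j5000 → |·| = √(50²+5000²) = √25002500 ≈ 5000.2, ∠ = arctan(5000/50) ≈ 89.43°
∠G = 152.49° − 269.31° = -116.82°

-116.8°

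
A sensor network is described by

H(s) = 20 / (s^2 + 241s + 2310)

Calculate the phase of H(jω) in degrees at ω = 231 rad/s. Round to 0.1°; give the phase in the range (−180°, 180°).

Substitute s = j231:
Numerator: 20 = 20 + j0
Denominator: (j231)^2 + 241(j231) + 2310 = -51051 + j55671
|N| = √(20² + 0²) ≈ 20, ∠N ≈ 0.00°
|D| = √(51051² + 55671²) ≈ 75535, ∠D ≈ 132.52°
∠H = 0.00° − 132.52° = -132.52°

-132.5°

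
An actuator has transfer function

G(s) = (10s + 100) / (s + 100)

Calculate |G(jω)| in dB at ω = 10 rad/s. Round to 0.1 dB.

3.0 dB

Substitute s = j10:
Numerator: 10(j10) + 100 = 100 + j100
Denominator: (j10) + 100 = 100 + j10
|N| = √(100² + 100²) ≈ 141.42, ∠N ≈ 45.00°
|D| = √(100² + 10²) ≈ 100.5, ∠D ≈ 5.71°
|G| = 141.42 / 100.5 ≈ 1.4072
Gain = 20 log₁₀(1.4072) ≈ 2.97 dB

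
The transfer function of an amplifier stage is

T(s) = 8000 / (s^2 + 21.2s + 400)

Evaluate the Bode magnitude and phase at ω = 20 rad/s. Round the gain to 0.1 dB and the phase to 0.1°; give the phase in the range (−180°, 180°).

At s = jω = j20:
quadratic: (j20)² + 21.2·j20 + 400 = 0 + j424 → |·| ≈ 424, ∠ ≈ 90.00°
|T| = 8000 / 424 ≈ 18.868
Gain = 20 log₁₀(18.868) ≈ 25.51 dB
∠T = 0.00° − 90.00° = -90.00°

25.5 dB, -90.0°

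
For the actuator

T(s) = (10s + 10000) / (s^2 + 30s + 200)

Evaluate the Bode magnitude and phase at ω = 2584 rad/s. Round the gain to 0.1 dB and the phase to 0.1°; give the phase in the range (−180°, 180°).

-47.6 dB, -110.5°

Substitute s = j2584:
Numerator: 10(j2584) + 10000 = 10000 + j25840
Denominator: (j2584)^2 + 30(j2584) + 200 = -6676856 + j77520
|N| = √(10000² + 25840²) ≈ 27708, ∠N ≈ 68.84°
|D| = √(6676856² + 77520²) ≈ 6.6773e+06, ∠D ≈ 179.33°
|T| = 27708 / 6.6773e+06 ≈ 0.0041496
Gain = 20 log₁₀(0.0041496) ≈ -47.64 dB
∠T = 68.84° − 179.33° = -110.49°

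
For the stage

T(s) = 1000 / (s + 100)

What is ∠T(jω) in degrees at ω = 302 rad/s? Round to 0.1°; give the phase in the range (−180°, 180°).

Substitute s = j302:
Numerator: 1000 = 1000 + j0
Denominator: (j302) + 100 = 100 + j302
|N| = √(1000² + 0²) ≈ 1000, ∠N ≈ 0.00°
|D| = √(100² + 302²) ≈ 318.13, ∠D ≈ 71.68°
∠T = 0.00° − 71.68° = -71.68°

-71.7°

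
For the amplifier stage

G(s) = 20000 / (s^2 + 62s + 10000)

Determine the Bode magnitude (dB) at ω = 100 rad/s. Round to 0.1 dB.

10.2 dB

At s = jω = j100:
quadratic: (j100)² + 62·j100 + 10000 = 0 + j6200 → |·| ≈ 6200, ∠ ≈ 90.00°
|G| = 20000 / 6200 ≈ 3.2258
Gain = 20 log₁₀(3.2258) ≈ 10.17 dB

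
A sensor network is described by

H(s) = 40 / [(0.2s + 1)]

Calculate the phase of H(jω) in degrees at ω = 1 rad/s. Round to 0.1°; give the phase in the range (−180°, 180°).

-11.3°

At ω = 1 rad/s:
pole (1 + j1·0.2) = 1 + j0.2 → |·| ≈ 1.0198, ∠ ≈ 11.31°
∠H = (0°) − (11.31°) = -11.31°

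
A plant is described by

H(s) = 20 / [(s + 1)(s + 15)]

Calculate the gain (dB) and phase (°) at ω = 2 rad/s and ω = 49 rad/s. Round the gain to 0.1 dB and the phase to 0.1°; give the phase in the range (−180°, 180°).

At s = jω = j2:
pole (s+1): 1 + j2 → |·| = √(1²+2²) = √5 ≈ 2.2361, ∠ = arctan(2/1) ≈ 63.43°
pole (s+15): 15 + j2 → |·| = √(15²+2²) = √229 ≈ 15.133, ∠ = arctan(2/15) ≈ 7.59°
|H| = 20 / 33.839 ≈ 0.59103
Gain = 20 log₁₀(0.59103) ≈ -4.57 dB
∠H = 0.00° − 71.02° = -71.02°

At s = jω = j49:
pole (s+1): 1 + j49 → |·| = √(1²+49²) = √2402 ≈ 49.01, ∠ = arctan(49/1) ≈ 88.83°
pole (s+15): 15 + j49 → |·| = √(15²+49²) = √2626 ≈ 51.245, ∠ = arctan(49/15) ≈ 72.98°
|H| = 20 / 2511.5 ≈ 0.0079634
Gain = 20 log₁₀(0.0079634) ≈ -41.98 dB
∠H = 0.00° − 161.81° = -161.81°

ω = 2: -4.6 dB, -71.0°; ω = 49: -42.0 dB, -161.8°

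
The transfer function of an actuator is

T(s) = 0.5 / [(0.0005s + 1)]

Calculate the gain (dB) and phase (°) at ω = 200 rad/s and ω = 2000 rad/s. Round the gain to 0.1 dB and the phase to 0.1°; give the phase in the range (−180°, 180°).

ω = 200: -6.1 dB, -5.7°; ω = 2000: -9.0 dB, -45.0°

At ω = 200 rad/s:
pole (1 + j200·0.0005) = 1 + j0.1 → |·| ≈ 1.005, ∠ ≈ 5.71°
|T| = 0.5 · 1 / (1.005) ≈ 0.49751
Gain = 20 log₁₀(0.49751) ≈ -6.06 dB
∠T = (0°) − (5.71°) = -5.71°

At ω = 2000 rad/s:
pole (1 + j2000·0.0005) = 1 + j1 → |·| ≈ 1.4142, ∠ ≈ 45.00°
|T| = 0.5 · 1 / (1.4142) ≈ 0.35356
Gain = 20 log₁₀(0.35356) ≈ -9.03 dB
∠T = (0°) − (45.00°) = -45.00°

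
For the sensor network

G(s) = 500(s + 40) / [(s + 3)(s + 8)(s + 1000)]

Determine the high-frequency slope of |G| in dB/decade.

Each pole contributes −20 dB/decade at high frequency; each zero contributes +20 dB/decade.
Net: 1 zero(s) − 3 pole(s) → -40 dB/decade.

-40 dB/decade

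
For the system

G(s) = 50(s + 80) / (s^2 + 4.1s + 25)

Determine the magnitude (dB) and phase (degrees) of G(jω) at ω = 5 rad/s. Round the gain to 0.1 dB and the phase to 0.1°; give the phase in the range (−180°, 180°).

45.8 dB, -86.4°

At s = jω = j5:
zero (s+80): 80 + j5 → |·| = √(80²+5²) = √6425 ≈ 80.156, ∠ = arctan(5/80) ≈ 3.58°
quadratic: (j5)² + 4.1·j5 + 25 = 0 + j20.5 → |·| ≈ 20.5, ∠ ≈ 90.00°
|G| = 50 · 80.156 / 20.5 ≈ 195.5
Gain = 20 log₁₀(195.5) ≈ 45.82 dB
∠G = 3.58° − 90.00° = -86.42°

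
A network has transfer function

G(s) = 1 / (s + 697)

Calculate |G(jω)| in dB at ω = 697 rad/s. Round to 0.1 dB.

-59.9 dB

Substitute s = j697:
Numerator: 1 = 1 + j0
Denominator: (j697) + 697 = 697 + j697
|N| = √(1² + 0²) ≈ 1, ∠N ≈ 0.00°
|D| = √(697² + 697²) ≈ 985.71, ∠D ≈ 45.00°
|G| = 1 / 985.71 ≈ 0.0010145
Gain = 20 log₁₀(0.0010145) ≈ -59.87 dB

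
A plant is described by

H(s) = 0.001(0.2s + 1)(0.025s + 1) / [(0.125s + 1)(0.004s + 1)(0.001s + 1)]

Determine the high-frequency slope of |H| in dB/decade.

-20 dB/decade

Each pole contributes −20 dB/decade at high frequency; each zero contributes +20 dB/decade.
Net: 2 zero(s) − 3 pole(s) → -20 dB/decade.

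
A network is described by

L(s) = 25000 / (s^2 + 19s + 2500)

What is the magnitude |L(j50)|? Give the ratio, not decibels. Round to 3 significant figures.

26.3

At s = jω = j50:
quadratic: (j50)² + 19·j50 + 2500 = 0 + j950 → |·| ≈ 950, ∠ ≈ 90.00°
|L| = 25000 / 950 ≈ 26.316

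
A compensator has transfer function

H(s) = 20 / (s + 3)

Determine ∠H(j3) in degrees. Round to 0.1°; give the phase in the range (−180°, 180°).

At s = jω = j3:
pole (s+3): 3 + j3 → |·| = √(3²+3²) = √18 ≈ 4.2426, ∠ = arctan(3/3) ≈ 45.00°
∠H = 0.00° − 45.00° = -45.00°

-45.0°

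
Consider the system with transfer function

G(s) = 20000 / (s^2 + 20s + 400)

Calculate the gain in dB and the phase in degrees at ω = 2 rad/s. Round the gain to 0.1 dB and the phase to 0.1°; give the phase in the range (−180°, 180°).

34.0 dB, -5.8°

At s = jω = j2:
quadratic: (j2)² + 20·j2 + 400 = 396 + j40 → |·| ≈ 398.02, ∠ ≈ 5.77°
|G| = 20000 / 398.02 ≈ 50.249
Gain = 20 log₁₀(50.249) ≈ 34.02 dB
∠G = 0.00° − 5.77° = -5.77°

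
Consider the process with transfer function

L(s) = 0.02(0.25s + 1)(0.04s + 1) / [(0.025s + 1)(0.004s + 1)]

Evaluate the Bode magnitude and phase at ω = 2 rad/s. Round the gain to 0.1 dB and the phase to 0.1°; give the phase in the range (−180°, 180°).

At ω = 2 rad/s:
zero (1 + j2·0.25) = 1 + j0.5 → |·| ≈ 1.118, ∠ ≈ 26.57°
zero (1 + j2·0.04) = 1 + j0.08 → |·| ≈ 1.0032, ∠ ≈ 4.57°
pole (1 + j2·0.025) = 1 + j0.05 → |·| ≈ 1.0012, ∠ ≈ 2.86°
pole (1 + j2·0.004) = 1 + j0.008 → |·| ≈ 1, ∠ ≈ 0.46°
|L| = 0.02 · 1.118 · 1.0032 / (1.0012 · 1) ≈ 0.022405
Gain = 20 log₁₀(0.022405) ≈ -32.99 dB
∠L = (26.57° + 4.57°) − (2.86° + 0.46°) = 27.82°

-33.0 dB, 27.8°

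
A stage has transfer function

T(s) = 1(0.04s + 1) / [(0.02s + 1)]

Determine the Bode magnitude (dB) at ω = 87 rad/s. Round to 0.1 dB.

5.1 dB

At ω = 87 rad/s:
zero (1 + j87·0.04) = 1 + j3.48 → |·| ≈ 3.6208, ∠ ≈ 73.97°
pole (1 + j87·0.02) = 1 + j1.74 → |·| ≈ 2.0069, ∠ ≈ 60.11°
|T| = 1 · 3.6208 / (2.0069) ≈ 1.8042
Gain = 20 log₁₀(1.8042) ≈ 5.13 dB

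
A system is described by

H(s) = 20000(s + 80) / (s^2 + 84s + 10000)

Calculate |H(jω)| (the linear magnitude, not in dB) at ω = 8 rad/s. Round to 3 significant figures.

At s = jω = j8:
zero (s+80): 80 + j8 → |·| = √(80²+8²) = √6464 ≈ 80.399, ∠ = arctan(8/80) ≈ 5.71°
quadratic: (j8)² + 84·j8 + 10000 = 9936 + j672 → |·| ≈ 9958.7, ∠ ≈ 3.87°
|H| = 20000 · 80.399 / 9958.7 ≈ 161.46

161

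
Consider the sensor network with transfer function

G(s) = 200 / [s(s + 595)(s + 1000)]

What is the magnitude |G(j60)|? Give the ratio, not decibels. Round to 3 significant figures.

5.56e-06

At s = jω = j60:
pole (s+595): 595 + j60 → |·| = √(595²+60²) = √357625 ≈ 598.02, ∠ = arctan(60/595) ≈ 5.76°
pole (s+1000): 1000 + j60 → |·| = √(1000²+60²) = √1003600 ≈ 1001.8, ∠ = arctan(60/1000) ≈ 3.43°
pole at origin: |s| = 60, ∠ = 90.00° (in denominator)
|G| = 200 / 3.5946e+07 ≈ 5.5639e-06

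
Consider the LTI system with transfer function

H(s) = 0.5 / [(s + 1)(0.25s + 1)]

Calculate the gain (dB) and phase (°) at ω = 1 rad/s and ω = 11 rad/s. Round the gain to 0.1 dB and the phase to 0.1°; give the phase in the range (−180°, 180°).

ω = 1: -9.3 dB, -59.0°; ω = 11: -36.2 dB, -154.8°

At ω = 1 rad/s:
pole (1 + j1·1) = 1 + j1 → |·| ≈ 1.4142, ∠ ≈ 45.00°
pole (1 + j1·0.25) = 1 + j0.25 → |·| ≈ 1.0308, ∠ ≈ 14.04°
|H| = 0.5 · 1 / (1.4142 · 1.0308) ≈ 0.34299
Gain = 20 log₁₀(0.34299) ≈ -9.29 dB
∠H = (0°) − (45.00° + 14.04°) = -59.04°

At ω = 11 rad/s:
pole (1 + j11·1) = 1 + j11 → |·| ≈ 11.045, ∠ ≈ 84.81°
pole (1 + j11·0.25) = 1 + j2.75 → |·| ≈ 2.9262, ∠ ≈ 70.02°
|H| = 0.5 · 1 / (11.045 · 2.9262) ≈ 0.01547
Gain = 20 log₁₀(0.01547) ≈ -36.21 dB
∠H = (0°) − (84.81° + 70.02°) = -154.83°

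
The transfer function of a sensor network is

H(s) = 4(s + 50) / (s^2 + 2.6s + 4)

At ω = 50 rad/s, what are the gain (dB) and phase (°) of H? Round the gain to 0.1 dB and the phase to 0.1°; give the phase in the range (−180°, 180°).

At s = jω = j50:
zero (s+50): 50 + j50 → |·| = √(50²+50²) = √5000 ≈ 70.711, ∠ = arctan(50/50) ≈ 45.00°
quadratic: (j50)² + 2.6·j50 + 4 = -2496 + j130 → |·| ≈ 2499.4, ∠ ≈ 177.02°
|H| = 4 · 70.711 / 2499.4 ≈ 0.11316
Gain = 20 log₁₀(0.11316) ≈ -18.93 dB
∠H = 45.00° − 177.02° = -132.02°

-18.9 dB, -132.0°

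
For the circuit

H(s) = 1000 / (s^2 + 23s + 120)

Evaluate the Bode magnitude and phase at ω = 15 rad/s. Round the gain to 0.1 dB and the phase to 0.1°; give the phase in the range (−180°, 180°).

Substitute s = j15:
Numerator: 1000 = 1000 + j0
Denominator: (j15)^2 + 23(j15) + 120 = -105 + j345
|N| = √(1000² + 0²) ≈ 1000, ∠N ≈ 0.00°
|D| = √(105² + 345²) ≈ 360.62, ∠D ≈ 106.93°
|H| = 1000 / 360.62 ≈ 2.773
Gain = 20 log₁₀(2.773) ≈ 8.86 dB
∠H = 0.00° − 106.93° = -106.93°

8.9 dB, -106.9°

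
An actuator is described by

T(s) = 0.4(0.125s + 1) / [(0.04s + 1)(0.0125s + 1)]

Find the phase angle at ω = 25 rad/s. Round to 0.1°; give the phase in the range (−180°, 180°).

At ω = 25 rad/s:
zero (1 + j25·0.125) = 1 + j3.125 → |·| ≈ 3.2811, ∠ ≈ 72.26°
pole (1 + j25·0.04) = 1 + j1 → |·| ≈ 1.4142, ∠ ≈ 45.00°
pole (1 + j25·0.0125) = 1 + j0.3125 → |·| ≈ 1.0477, ∠ ≈ 17.35°
∠T = (72.26°) − (45.00° + 17.35°) = 9.91°

9.9°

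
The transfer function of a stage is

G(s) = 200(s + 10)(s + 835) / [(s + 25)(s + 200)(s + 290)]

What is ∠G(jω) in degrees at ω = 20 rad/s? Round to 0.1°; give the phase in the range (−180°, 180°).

16.5°

At s = jω = j20:
zero (s+10): 10 + j20 → |·| = √(10²+20²) = √500 ≈ 22.361, ∠ = arctan(20/10) ≈ 63.43°
zero (s+835): 835 + j20 → |·| = √(835²+20²) = √697625 ≈ 835.24, ∠ = arctan(20/835) ≈ 1.37°
pole (s+25): 25 + j20 → |·| = √(25²+20²) = √1025 ≈ 32.016, ∠ = arctan(20/25) ≈ 38.66°
pole (s+200): 200 + j20 → |·| = √(200²+20²) = √40400 ≈ 201, ∠ = arctan(20/200) ≈ 5.71°
pole (s+290): 290 + j20 → |·| = √(290²+20²) = √84500 ≈ 290.69, ∠ = arctan(20/290) ≈ 3.95°
∠G = 64.80° − 48.32° = 16.48°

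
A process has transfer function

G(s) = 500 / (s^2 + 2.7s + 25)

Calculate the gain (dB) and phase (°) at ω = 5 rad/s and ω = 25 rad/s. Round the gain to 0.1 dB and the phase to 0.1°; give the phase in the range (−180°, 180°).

At s = jω = j5:
quadratic: (j5)² + 2.7·j5 + 25 = 0 + j13.5 → |·| ≈ 13.5, ∠ ≈ 90.00°
|G| = 500 / 13.5 ≈ 37.037
Gain = 20 log₁₀(37.037) ≈ 31.37 dB
∠G = 0.00° − 90.00° = -90.00°

At s = jω = j25:
quadratic: (j25)² + 2.7·j25 + 25 = -600 + j67.5 → |·| ≈ 603.78, ∠ ≈ 173.58°
|G| = 500 / 603.78 ≈ 0.82812
Gain = 20 log₁₀(0.82812) ≈ -1.64 dB
∠G = 0.00° − 173.58° = -173.58°

ω = 5: 31.4 dB, -90.0°; ω = 25: -1.6 dB, -173.6°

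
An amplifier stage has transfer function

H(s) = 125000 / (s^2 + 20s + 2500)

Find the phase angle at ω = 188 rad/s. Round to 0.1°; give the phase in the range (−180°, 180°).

-173.5°

At s = jω = j188:
quadratic: (j188)² + 20·j188 + 2500 = -32844 + j3760 → |·| ≈ 33059, ∠ ≈ 173.47°
∠H = 0.00° − 173.47° = -173.47°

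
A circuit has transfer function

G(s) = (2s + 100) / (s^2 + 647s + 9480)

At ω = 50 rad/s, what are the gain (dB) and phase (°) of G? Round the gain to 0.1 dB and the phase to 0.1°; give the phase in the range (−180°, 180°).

Substitute s = j50:
Numerator: 2(j50) + 100 = 100 + j100
Denominator: (j50)^2 + 647(j50) + 9480 = 6980 + j32350
|N| = √(100² + 100²) ≈ 141.42, ∠N ≈ 45.00°
|D| = √(6980² + 32350²) ≈ 33094, ∠D ≈ 77.82°
|G| = 141.42 / 33094 ≈ 0.0042733
Gain = 20 log₁₀(0.0042733) ≈ -47.38 dB
∠G = 45.00° − 77.82° = -32.82°

-47.4 dB, -32.8°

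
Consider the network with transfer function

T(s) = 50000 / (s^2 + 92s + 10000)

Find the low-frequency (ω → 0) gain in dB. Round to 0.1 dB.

T(0) = 50000 / 10000 = 5
20 log₁₀(5) ≈ 13.98 dB

14.0 dB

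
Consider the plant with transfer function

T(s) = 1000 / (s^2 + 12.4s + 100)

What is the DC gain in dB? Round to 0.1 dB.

20.0 dB

T(0) = 1000 / 100 = 10
20 log₁₀(10) ≈ 20.00 dB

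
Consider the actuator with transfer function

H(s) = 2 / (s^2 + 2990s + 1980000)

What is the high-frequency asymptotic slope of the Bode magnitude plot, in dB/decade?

-40 dB/decade

Each pole contributes −20 dB/decade at high frequency; each zero contributes +20 dB/decade.
Net: 0 zero(s) − 2 pole(s) → -40 dB/decade.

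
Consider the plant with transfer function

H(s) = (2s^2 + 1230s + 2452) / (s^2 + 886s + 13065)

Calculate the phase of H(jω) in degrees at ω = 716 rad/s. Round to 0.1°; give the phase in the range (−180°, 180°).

11.1°

Substitute s = j716:
Numerator: 2(j716)^2 + 1230(j716) + 2452 = -1022860 + j880680
Denominator: (j716)^2 + 886(j716) + 13065 = -499591 + j634376
|N| = √(1022860² + 880680²) ≈ 1.3498e+06, ∠N ≈ 139.27°
|D| = √(499591² + 634376²) ≈ 8.0748e+05, ∠D ≈ 128.22°
∠H = 139.27° − 128.22° = 11.05°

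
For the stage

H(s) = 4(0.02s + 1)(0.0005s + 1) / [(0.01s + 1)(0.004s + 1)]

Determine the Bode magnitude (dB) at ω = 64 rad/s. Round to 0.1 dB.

14.5 dB

At ω = 64 rad/s:
zero (1 + j64·0.02) = 1 + j1.28 → |·| ≈ 1.6243, ∠ ≈ 52.00°
zero (1 + j64·0.0005) = 1 + j0.032 → |·| ≈ 1.0005, ∠ ≈ 1.83°
pole (1 + j64·0.01) = 1 + j0.64 → |·| ≈ 1.1873, ∠ ≈ 32.62°
pole (1 + j64·0.004) = 1 + j0.256 → |·| ≈ 1.0322, ∠ ≈ 14.36°
|H| = 4 · 1.6243 · 1.0005 / (1.1873 · 1.0322) ≈ 5.3042
Gain = 20 log₁₀(5.3042) ≈ 14.49 dB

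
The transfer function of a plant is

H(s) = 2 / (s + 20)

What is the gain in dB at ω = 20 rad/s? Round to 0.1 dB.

Substitute s = j20:
Numerator: 2 = 2 + j0
Denominator: (j20) + 20 = 20 + j20
|N| = √(2² + 0²) ≈ 2, ∠N ≈ 0.00°
|D| = √(20² + 20²) ≈ 28.284, ∠D ≈ 45.00°
|H| = 2 / 28.284 ≈ 0.070711
Gain = 20 log₁₀(0.070711) ≈ -23.01 dB

-23.0 dB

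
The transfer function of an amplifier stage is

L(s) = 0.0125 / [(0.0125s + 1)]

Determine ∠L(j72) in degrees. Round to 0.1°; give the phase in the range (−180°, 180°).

At ω = 72 rad/s:
pole (1 + j72·0.0125) = 1 + j0.9 → |·| ≈ 1.3454, ∠ ≈ 41.99°
∠L = (0°) − (41.99°) = -41.99°

-42.0°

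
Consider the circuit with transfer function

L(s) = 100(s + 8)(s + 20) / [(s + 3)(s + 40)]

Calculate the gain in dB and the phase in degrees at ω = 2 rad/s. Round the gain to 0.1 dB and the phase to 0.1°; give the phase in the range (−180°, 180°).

At s = jω = j2:
zero (s+8): 8 + j2 → |·| = √(8²+2²) = √68 ≈ 8.2462, ∠ = arctan(2/8) ≈ 14.04°
zero (s+20): 20 + j2 → |·| = √(20²+2²) = √404 ≈ 20.1, ∠ = arctan(2/20) ≈ 5.71°
pole (s+3): 3 + j2 → |·| = √(3²+2²) = √13 ≈ 3.6056, ∠ = arctan(2/3) ≈ 33.69°
pole (s+40): 40 + j2 → |·| = √(40²+2²) = √1604 ≈ 40.05, ∠ = arctan(2/40) ≈ 2.86°
|L| = 100 · 165.75 / 144.4 ≈ 114.79
Gain = 20 log₁₀(114.79) ≈ 41.20 dB
∠L = 19.75° − 36.55° = -16.80°

41.2 dB, -16.8°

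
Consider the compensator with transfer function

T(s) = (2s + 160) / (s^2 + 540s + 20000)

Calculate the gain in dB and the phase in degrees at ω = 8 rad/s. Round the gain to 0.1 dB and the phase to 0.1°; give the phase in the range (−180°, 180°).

-42.1 dB, -6.5°

Substitute s = j8:
Numerator: 2(j8) + 160 = 160 + j16
Denominator: (j8)^2 + 540(j8) + 20000 = 19936 + j4320
|N| = √(160² + 16²) ≈ 160.8, ∠N ≈ 5.71°
|D| = √(19936² + 4320²) ≈ 20399, ∠D ≈ 12.23°
|T| = 160.8 / 20399 ≈ 0.0078827
Gain = 20 log₁₀(0.0078827) ≈ -42.07 dB
∠T = 5.71° − 12.23° = -6.52°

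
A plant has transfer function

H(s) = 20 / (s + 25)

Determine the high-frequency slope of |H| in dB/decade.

-20 dB/decade

Each pole contributes −20 dB/decade at high frequency; each zero contributes +20 dB/decade.
Net: 0 zero(s) − 1 pole(s) → -20 dB/decade.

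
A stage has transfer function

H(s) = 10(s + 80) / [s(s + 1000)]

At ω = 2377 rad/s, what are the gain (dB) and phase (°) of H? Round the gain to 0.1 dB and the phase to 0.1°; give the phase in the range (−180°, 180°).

-48.2 dB, -69.1°

At s = jω = j2377:
zero (s+80): 80 + j2377 → |·| = √(80²+2377²) = √5656529 ≈ 2378.3, ∠ = arctan(2377/80) ≈ 88.07°
pole (s+1000): 1000 + j2377 → |·| = √(1000²+2377²) = √6650129 ≈ 2578.8, ∠ = arctan(2377/1000) ≈ 67.18°
pole at origin: |s| = 2377, ∠ = 90.00° (in denominator)
|H| = 10 · 2378.3 / 6.1298e+06 ≈ 0.0038799
Gain = 20 log₁₀(0.0038799) ≈ -48.22 dB
∠H = 88.07° − 157.18° = -69.11°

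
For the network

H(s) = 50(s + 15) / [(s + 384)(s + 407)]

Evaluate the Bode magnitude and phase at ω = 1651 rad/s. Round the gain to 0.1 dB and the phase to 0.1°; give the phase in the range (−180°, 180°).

-30.9 dB, -63.6°

At s = jω = j1651:
zero (s+15): 15 + j1651 → |·| = √(15²+1651²) = √2726026 ≈ 1651.1, ∠ = arctan(1651/15) ≈ 89.48°
pole (s+384): 384 + j1651 → |·| = √(384²+1651²) = √2873257 ≈ 1695.1, ∠ = arctan(1651/384) ≈ 76.91°
pole (s+407): 407 + j1651 → |·| = √(407²+1651²) = √2891450 ≈ 1700.4, ∠ = arctan(1651/407) ≈ 76.15°
|H| = 50 · 1651.1 / 2.8823e+06 ≈ 0.028642
Gain = 20 log₁₀(0.028642) ≈ -30.86 dB
∠H = 89.48° − 153.06° = -63.58°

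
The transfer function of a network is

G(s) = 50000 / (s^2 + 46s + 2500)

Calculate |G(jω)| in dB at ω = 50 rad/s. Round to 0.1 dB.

26.7 dB

At s = jω = j50:
quadratic: (j50)² + 46·j50 + 2500 = 0 + j2300 → |·| ≈ 2300, ∠ ≈ 90.00°
|G| = 50000 / 2300 ≈ 21.739
Gain = 20 log₁₀(21.739) ≈ 26.74 dB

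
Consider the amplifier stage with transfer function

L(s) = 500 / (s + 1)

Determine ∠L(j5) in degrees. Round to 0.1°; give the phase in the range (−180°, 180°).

At s = jω = j5:
pole (s+1): 1 + j5 → |·| = √(1²+5²) = √26 ≈ 5.099, ∠ = arctan(5/1) ≈ 78.69°
∠L = 0.00° − 78.69° = -78.69°

-78.7°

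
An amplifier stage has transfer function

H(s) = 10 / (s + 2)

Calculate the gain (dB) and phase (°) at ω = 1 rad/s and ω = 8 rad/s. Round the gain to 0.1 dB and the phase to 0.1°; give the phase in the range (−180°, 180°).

Substitute s = j1:
Numerator: 10 = 10 + j0
Denominator: (j1) + 2 = 2 + j1
|N| = √(10² + 0²) ≈ 10, ∠N ≈ 0.00°
|D| = √(2² + 1²) ≈ 2.2361, ∠D ≈ 26.57°
|H| = 10 / 2.2361 ≈ 4.4721
Gain = 20 log₁₀(4.4721) ≈ 13.01 dB
∠H = 0.00° − 26.57° = -26.57°

Substitute s = j8:
Numerator: 10 = 10 + j0
Denominator: (j8) + 2 = 2 + j8
|N| = √(10² + 0²) ≈ 10, ∠N ≈ 0.00°
|D| = √(2² + 8²) ≈ 8.2462, ∠D ≈ 75.96°
|H| = 10 / 8.2462 ≈ 1.2127
Gain = 20 log₁₀(1.2127) ≈ 1.68 dB
∠H = 0.00° − 75.96° = -75.96°

ω = 1: 13.0 dB, -26.6°; ω = 8: 1.7 dB, -76.0°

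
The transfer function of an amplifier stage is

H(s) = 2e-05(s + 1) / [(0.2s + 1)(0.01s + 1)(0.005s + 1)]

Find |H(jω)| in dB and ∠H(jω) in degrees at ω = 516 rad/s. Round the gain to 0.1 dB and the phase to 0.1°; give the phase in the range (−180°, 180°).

At ω = 516 rad/s:
zero (1 + j516·1) = 1 + j516 → |·| ≈ 516, ∠ ≈ 89.89°
pole (1 + j516·0.2) = 1 + j103.2 → |·| ≈ 103.2, ∠ ≈ 89.44°
pole (1 + j516·0.01) = 1 + j5.16 → |·| ≈ 5.256, ∠ ≈ 79.03°
pole (1 + j516·0.005) = 1 + j2.58 → |·| ≈ 2.767, ∠ ≈ 68.81°
|H| = 2e-05 · 516 / (103.2 · 5.256 · 2.767) ≈ 6.876e-06
Gain = 20 log₁₀(6.876e-06) ≈ -103.25 dB
∠H = (89.89°) − (89.44° + 79.03° + 68.81°) = -147.39°

-103.3 dB, -147.4°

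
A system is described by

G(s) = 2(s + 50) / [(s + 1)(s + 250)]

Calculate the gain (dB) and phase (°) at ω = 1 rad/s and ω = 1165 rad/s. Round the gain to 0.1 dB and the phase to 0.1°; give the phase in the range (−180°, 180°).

At s = jω = j1:
zero (s+50): 50 + j1 → |·| = √(50²+1²) = √2501 ≈ 50.01, ∠ = arctan(1/50) ≈ 1.15°
pole (s+1): 1 + j1 → |·| = √(1²+1²) = √2 ≈ 1.4142, ∠ = arctan(1/1) ≈ 45.00°
pole (s+250): 250 + j1 → |·| = √(250²+1²) = √62501 ≈ 250, ∠ = arctan(1/250) ≈ 0.23°
|G| = 2 · 50.01 / 353.55 ≈ 0.2829
Gain = 20 log₁₀(0.2829) ≈ -10.97 dB
∠G = 1.15° − 45.23° = -44.08°

At s = jω = j1165:
zero (s+50): 50 + j1165 → |·| = √(50²+1165²) = √1359725 ≈ 1166.1, ∠ = arctan(1165/50) ≈ 87.54°
pole (s+1): 1 + j1165 → |·| = √(1²+1165²) = √1357226 ≈ 1165, ∠ = arctan(1165/1) ≈ 89.95°
pole (s+250): 250 + j1165 → |·| = √(250²+1165²) = √1419725 ≈ 1191.5, ∠ = arctan(1165/250) ≈ 77.89°
|G| = 2 · 1166.1 / 1.3881e+06 ≈ 0.0016801
Gain = 20 log₁₀(0.0016801) ≈ -55.49 dB
∠G = 87.54° − 167.84° = -80.30°

ω = 1: -11.0 dB, -44.1°; ω = 1165: -55.5 dB, -80.3°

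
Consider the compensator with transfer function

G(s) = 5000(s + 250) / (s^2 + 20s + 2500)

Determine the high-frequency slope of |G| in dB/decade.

Each pole contributes −20 dB/decade at high frequency; each zero contributes +20 dB/decade.
Net: 1 zero(s) − 2 pole(s) → -20 dB/decade.

-20 dB/decade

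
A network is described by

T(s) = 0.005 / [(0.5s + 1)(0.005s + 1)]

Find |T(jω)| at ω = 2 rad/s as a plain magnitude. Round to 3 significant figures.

At ω = 2 rad/s:
pole (1 + j2·0.5) = 1 + j1 → |·| ≈ 1.4142, ∠ ≈ 45.00°
pole (1 + j2·0.005) = 1 + j0.01 → |·| ≈ 1, ∠ ≈ 0.57°
|T| = 0.005 · 1 / (1.4142 · 1) ≈ 0.0035356

0.00354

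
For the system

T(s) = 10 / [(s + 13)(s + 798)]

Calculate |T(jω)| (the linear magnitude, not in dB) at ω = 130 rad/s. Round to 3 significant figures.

9.47e-05

At s = jω = j130:
pole (s+13): 13 + j130 → |·| = √(13²+130²) = √17069 ≈ 130.65, ∠ = arctan(130/13) ≈ 84.29°
pole (s+798): 798 + j130 → |·| = √(798²+130²) = √653704 ≈ 808.52, ∠ = arctan(130/798) ≈ 9.25°
|T| = 10 / 1.0563e+05 ≈ 9.467e-05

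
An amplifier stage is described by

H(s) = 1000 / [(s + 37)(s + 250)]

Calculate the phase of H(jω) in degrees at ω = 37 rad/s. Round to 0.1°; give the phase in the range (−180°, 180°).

-53.4°

At s = jω = j37:
pole (s+37): 37 + j37 → |·| = √(37²+37²) = √2738 ≈ 52.326, ∠ = arctan(37/37) ≈ 45.00°
pole (s+250): 250 + j37 → |·| = √(250²+37²) = √63869 ≈ 252.72, ∠ = arctan(37/250) ≈ 8.42°
∠H = 0.00° − 53.42° = -53.42°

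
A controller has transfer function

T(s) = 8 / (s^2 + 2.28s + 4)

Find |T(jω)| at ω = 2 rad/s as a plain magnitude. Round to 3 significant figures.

1.75

At s = jω = j2:
quadratic: (j2)² + 2.28·j2 + 4 = 0 + j4.56 → |·| ≈ 4.56, ∠ ≈ 90.00°
|T| = 8 / 4.56 ≈ 1.7544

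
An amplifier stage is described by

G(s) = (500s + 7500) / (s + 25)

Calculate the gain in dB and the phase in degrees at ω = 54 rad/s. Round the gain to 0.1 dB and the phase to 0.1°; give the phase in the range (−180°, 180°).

53.5 dB, 9.3°

Substitute s = j54:
Numerator: 500(j54) + 7500 = 7500 + j27000
Denominator: (j54) + 25 = 25 + j54
|N| = √(7500² + 27000²) ≈ 28022, ∠N ≈ 74.48°
|D| = √(25² + 54²) ≈ 59.506, ∠D ≈ 65.16°
|G| = 28022 / 59.506 ≈ 470.91
Gain = 20 log₁₀(470.91) ≈ 53.46 dB
∠G = 74.48° − 65.16° = 9.32°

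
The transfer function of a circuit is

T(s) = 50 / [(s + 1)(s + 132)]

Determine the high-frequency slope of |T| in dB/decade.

Each pole contributes −20 dB/decade at high frequency; each zero contributes +20 dB/decade.
Net: 0 zero(s) − 2 pole(s) → -40 dB/decade.

-40 dB/decade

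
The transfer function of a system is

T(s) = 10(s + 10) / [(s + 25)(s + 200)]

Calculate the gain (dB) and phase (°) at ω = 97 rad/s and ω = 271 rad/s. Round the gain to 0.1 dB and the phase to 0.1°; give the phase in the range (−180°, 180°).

ω = 97: -27.2 dB, -17.3°; ω = 271: -30.6 dB, -50.4°

At s = jω = j97:
zero (s+10): 10 + j97 → |·| = √(10²+97²) = √9509 ≈ 97.514, ∠ = arctan(97/10) ≈ 84.11°
pole (s+25): 25 + j97 → |·| = √(25²+97²) = √10034 ≈ 100.17, ∠ = arctan(97/25) ≈ 75.55°
pole (s+200): 200 + j97 → |·| = √(200²+97²) = √49409 ≈ 222.28, ∠ = arctan(97/200) ≈ 25.87°
|T| = 10 · 97.514 / 22266 ≈ 0.043795
Gain = 20 log₁₀(0.043795) ≈ -27.17 dB
∠T = 84.11° − 101.42° = -17.31°

At s = jω = j271:
zero (s+10): 10 + j271 → |·| = √(10²+271²) = √73541 ≈ 271.18, ∠ = arctan(271/10) ≈ 87.89°
pole (s+25): 25 + j271 → |·| = √(25²+271²) = √74066 ≈ 272.15, ∠ = arctan(271/25) ≈ 84.73°
pole (s+200): 200 + j271 → |·| = √(200²+271²) = √113441 ≈ 336.81, ∠ = arctan(271/200) ≈ 53.57°
|T| = 10 · 271.18 / 91663 ≈ 0.029584
Gain = 20 log₁₀(0.029584) ≈ -30.58 dB
∠T = 87.89° − 138.30° = -50.41°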